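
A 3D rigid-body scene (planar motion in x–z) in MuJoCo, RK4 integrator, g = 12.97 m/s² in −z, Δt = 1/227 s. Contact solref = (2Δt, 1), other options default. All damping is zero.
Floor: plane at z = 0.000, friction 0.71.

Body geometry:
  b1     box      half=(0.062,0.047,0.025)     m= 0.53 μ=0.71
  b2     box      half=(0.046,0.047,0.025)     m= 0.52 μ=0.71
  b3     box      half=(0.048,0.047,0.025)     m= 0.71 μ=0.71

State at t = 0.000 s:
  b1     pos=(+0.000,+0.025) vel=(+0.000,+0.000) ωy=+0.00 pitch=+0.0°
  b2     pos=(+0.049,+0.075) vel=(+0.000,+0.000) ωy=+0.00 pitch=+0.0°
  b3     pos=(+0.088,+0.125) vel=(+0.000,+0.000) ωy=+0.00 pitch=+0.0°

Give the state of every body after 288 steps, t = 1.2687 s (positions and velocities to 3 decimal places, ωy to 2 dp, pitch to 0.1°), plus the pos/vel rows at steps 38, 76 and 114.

State at t = 1.2687 s:
  b1     pos=(+0.000,+0.025) vel=(+0.000,+0.000) ωy=+0.00 pitch=+0.0°
  b2     pos=(+0.094,+0.046) vel=(+0.000,+0.000) ωy=+0.00 pitch=+90.0°
  b3     pos=(+0.247,+0.025) vel=(+0.000,+0.000) ωy=+0.00 pitch=+180.0°

Key-timestep trajectory:
   step    t(s)  b1.x    b1.z    b1.vx   b1.vz   b2.x    b2.z    b2.vx   b2.vz   b3.x    b3.z    b3.vx   b3.vz 
     38  0.1674   +0.000  +0.025  -0.001  +0.000   +0.062  +0.078  +0.212  -0.012   +0.121  +0.103  +0.415  -0.449
     76  0.3348   +0.000  +0.025  +0.000  +0.000   +0.104  +0.050  +0.069  +0.025   +0.188  +0.053  +0.224  +0.037
    114  0.5022   +0.000  +0.025  +0.000  +0.000   +0.091  +0.048  +0.041  -0.016   +0.228  +0.044  +0.390  -0.274


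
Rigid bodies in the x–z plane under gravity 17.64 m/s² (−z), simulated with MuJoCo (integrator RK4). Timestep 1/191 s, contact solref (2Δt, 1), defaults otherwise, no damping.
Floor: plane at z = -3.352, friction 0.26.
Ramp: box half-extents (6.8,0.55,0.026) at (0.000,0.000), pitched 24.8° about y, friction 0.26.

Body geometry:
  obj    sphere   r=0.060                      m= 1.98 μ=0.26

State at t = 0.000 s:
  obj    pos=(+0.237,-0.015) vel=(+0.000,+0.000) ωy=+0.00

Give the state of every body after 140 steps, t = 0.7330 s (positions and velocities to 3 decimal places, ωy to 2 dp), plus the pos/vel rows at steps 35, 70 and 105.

State at t = 0.7330 s:
  obj    pos=(+1.526,-0.610) vel=(+3.517,-1.625) ωy=+64.55

Key-timestep trajectory:
   step    t(s)  obj.x    obj.z    obj.vx   obj.vz 
     35  0.1832   +0.318  -0.052  +0.879  -0.406
     70  0.3665   +0.559  -0.164  +1.759  -0.813
    105  0.5497   +0.962  -0.350  +2.638  -1.219


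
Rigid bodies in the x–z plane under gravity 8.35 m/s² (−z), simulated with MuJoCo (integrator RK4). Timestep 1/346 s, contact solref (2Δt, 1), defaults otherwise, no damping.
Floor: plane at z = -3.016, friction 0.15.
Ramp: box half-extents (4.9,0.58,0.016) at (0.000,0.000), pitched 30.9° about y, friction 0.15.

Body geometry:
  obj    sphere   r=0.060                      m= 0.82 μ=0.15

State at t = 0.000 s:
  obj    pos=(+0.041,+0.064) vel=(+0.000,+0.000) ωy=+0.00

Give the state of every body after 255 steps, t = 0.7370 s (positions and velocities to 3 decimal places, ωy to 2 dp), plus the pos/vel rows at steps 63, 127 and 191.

State at t = 0.7370 s:
  obj    pos=(+0.790,-0.384) vel=(+2.037,-1.205) ωy=+33.08

Key-timestep trajectory:
   step    t(s)  obj.x    obj.z    obj.vx   obj.vz 
     63  0.1821   +0.087  +0.037  +0.499  -0.308
    127  0.3671   +0.227  -0.047  +1.015  -0.599
    191  0.5520   +0.461  -0.187  +1.520  -0.915


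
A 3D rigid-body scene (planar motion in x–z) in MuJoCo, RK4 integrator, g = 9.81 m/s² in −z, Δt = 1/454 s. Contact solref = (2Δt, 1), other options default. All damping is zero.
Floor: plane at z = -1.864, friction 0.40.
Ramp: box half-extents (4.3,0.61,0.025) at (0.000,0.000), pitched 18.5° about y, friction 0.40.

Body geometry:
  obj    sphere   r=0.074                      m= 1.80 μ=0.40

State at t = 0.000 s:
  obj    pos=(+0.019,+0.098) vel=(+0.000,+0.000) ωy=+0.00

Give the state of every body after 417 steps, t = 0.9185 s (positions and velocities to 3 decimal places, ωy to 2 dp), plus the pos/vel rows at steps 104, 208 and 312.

State at t = 0.9185 s:
  obj    pos=(+0.908,-0.200) vel=(+1.937,-0.648) ωy=+27.60

Key-timestep trajectory:
   step    t(s)  obj.x    obj.z    obj.vx   obj.vz 
    104  0.2291   +0.074  +0.080  +0.483  -0.162
    208  0.4581   +0.240  +0.024  +0.966  -0.323
    312  0.6872   +0.517  -0.069  +1.449  -0.485


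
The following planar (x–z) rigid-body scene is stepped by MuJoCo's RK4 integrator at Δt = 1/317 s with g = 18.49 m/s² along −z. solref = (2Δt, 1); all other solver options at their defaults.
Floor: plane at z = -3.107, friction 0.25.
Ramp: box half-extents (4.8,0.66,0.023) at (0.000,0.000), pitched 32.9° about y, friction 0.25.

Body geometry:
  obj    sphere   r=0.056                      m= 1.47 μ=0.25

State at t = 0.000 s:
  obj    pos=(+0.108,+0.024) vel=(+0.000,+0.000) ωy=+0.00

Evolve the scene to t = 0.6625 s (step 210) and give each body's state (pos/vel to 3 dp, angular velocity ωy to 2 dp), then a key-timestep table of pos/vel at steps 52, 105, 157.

State at t = 0.6625 s:
  obj    pos=(+1.430,-0.831) vel=(+3.991,-2.582) ωy=+84.84

Key-timestep trajectory:
   step    t(s)  obj.x    obj.z    obj.vx   obj.vz 
     52  0.1640   +0.189  -0.028  +0.988  -0.639
    105  0.3312   +0.439  -0.190  +1.995  -1.291
    157  0.4953   +0.847  -0.454  +2.983  -1.930


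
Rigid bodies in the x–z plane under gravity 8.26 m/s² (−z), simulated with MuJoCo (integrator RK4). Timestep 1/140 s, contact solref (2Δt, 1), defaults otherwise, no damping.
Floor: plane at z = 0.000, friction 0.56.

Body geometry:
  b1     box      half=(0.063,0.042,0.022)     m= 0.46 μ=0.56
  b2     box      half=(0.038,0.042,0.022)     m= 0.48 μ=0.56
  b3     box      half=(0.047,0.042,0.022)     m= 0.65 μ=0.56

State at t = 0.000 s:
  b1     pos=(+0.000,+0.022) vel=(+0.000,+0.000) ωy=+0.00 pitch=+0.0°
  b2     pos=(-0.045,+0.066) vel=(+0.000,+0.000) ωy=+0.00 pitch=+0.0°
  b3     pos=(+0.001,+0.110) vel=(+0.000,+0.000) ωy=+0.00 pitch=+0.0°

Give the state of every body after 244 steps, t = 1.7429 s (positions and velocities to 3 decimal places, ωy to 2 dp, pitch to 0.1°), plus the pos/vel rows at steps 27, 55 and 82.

State at t = 1.7429 s:
  b1     pos=(+0.000,+0.022) vel=(+0.000,+0.000) ωy=+0.00 pitch=+0.0°
  b2     pos=(-0.045,+0.066) vel=(+0.000,+0.000) ωy=+0.00 pitch=+0.0°
  b3     pos=(+0.125,+0.022) vel=(+0.000,+0.000) ωy=+0.00 pitch=+180.0°

Key-timestep trajectory:
   step    t(s)  b1.x    b1.z    b1.vx   b1.vz   b2.x    b2.z    b2.vx   b2.vz   b3.x    b3.z    b3.vx   b3.vz 
     27  0.1929   +0.000  +0.022  +0.000  +0.000   -0.045  +0.066  +0.000  +0.000   +0.020  +0.093  +0.165  +0.067
     55  0.3929   +0.000  +0.022  +0.000  +0.000   -0.045  +0.066  +0.000  +0.000   +0.057  +0.092  +0.189  +0.043
     82  0.5857   +0.000  +0.022  +0.000  +0.000   -0.045  +0.066  +0.000  +0.000   +0.102  +0.073  +0.331  -0.451


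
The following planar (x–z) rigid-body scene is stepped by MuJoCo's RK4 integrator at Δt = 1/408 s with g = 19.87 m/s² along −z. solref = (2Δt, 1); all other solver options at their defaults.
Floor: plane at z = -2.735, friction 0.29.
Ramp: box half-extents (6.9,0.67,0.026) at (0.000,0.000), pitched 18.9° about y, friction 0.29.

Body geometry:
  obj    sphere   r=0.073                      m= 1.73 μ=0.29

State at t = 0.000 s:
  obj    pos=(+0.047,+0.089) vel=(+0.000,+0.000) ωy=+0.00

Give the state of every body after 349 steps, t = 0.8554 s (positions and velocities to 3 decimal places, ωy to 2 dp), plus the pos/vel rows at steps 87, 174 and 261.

State at t = 0.8554 s:
  obj    pos=(+1.638,-0.456) vel=(+3.721,-1.274) ωy=+53.86

Key-timestep trajectory:
   step    t(s)  obj.x    obj.z    obj.vx   obj.vz 
     87  0.2132   +0.146  +0.055  +0.928  -0.318
    174  0.4265   +0.443  -0.047  +1.855  -0.635
    261  0.6397   +0.937  -0.216  +2.782  -0.953


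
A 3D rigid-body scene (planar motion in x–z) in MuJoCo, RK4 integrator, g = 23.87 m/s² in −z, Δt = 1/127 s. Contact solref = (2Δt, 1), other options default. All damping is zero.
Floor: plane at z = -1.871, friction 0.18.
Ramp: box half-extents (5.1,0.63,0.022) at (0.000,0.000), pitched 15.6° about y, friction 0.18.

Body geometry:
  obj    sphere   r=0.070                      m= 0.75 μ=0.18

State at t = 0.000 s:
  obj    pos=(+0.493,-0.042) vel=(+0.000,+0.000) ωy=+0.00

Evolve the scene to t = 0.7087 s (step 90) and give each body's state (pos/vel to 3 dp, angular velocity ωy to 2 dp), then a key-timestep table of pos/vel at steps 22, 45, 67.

State at t = 0.7087 s:
  obj    pos=(+1.602,-0.352) vel=(+3.130,-0.874) ωy=+46.40

Key-timestep trajectory:
   step    t(s)  obj.x    obj.z    obj.vx   obj.vz 
     22  0.1732   +0.559  -0.061  +0.765  -0.214
     45  0.3543   +0.770  -0.120  +1.565  -0.437
     67  0.5276   +1.108  -0.214  +2.330  -0.651


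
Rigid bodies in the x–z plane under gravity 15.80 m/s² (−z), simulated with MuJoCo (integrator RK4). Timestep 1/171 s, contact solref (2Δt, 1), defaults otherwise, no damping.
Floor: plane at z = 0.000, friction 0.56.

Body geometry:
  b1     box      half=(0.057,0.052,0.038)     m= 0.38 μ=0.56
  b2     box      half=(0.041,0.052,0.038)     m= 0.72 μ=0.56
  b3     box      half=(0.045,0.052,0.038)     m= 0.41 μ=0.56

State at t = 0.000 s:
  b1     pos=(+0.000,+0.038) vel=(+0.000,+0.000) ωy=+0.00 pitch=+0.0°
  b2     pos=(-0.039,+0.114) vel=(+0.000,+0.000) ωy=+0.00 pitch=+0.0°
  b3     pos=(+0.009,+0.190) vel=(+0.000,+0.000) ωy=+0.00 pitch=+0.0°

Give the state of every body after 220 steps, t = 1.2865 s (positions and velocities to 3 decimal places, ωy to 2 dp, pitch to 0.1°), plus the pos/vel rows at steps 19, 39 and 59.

State at t = 1.2865 s:
  b1     pos=(+0.000,+0.038) vel=(+0.000,+0.000) ωy=+0.00 pitch=+0.0°
  b2     pos=(-0.039,+0.114) vel=(+0.000,+0.000) ωy=+0.00 pitch=+0.0°
  b3     pos=(+0.124,+0.038) vel=(+0.000,+0.000) ωy=+0.00 pitch=+180.0°

Key-timestep trajectory:
   step    t(s)  b1.x    b1.z    b1.vx   b1.vz   b2.x    b2.z    b2.vx   b2.vz   b3.x    b3.z    b3.vx   b3.vz 
     19  0.1111   +0.000  +0.038  -0.001  +0.000   -0.039  +0.114  -0.001  +0.000   +0.021  +0.186  +0.238  -0.136
     39  0.2281   +0.000  +0.038  -0.001  -0.001   -0.039  +0.114  +0.000  +0.000   +0.062  +0.117  +0.627  +0.006
     59  0.3450   +0.000  +0.038  +0.000  +0.000   -0.039  +0.114  +0.000  +0.000   +0.133  +0.038  -0.128  -0.165


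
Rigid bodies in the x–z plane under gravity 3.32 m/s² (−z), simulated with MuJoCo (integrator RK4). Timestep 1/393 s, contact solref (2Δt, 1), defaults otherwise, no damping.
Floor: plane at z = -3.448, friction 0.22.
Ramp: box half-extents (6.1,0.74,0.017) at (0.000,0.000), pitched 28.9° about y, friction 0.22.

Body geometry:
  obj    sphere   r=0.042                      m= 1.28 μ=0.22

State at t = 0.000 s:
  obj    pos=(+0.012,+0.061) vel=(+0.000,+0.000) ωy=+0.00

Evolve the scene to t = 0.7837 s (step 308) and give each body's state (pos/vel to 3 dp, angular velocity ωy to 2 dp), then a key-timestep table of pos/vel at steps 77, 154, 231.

State at t = 0.7837 s:
  obj    pos=(+0.320,-0.109) vel=(+0.786,-0.434) ωy=+21.38

Key-timestep trajectory:
   step    t(s)  obj.x    obj.z    obj.vx   obj.vz 
     77  0.1959   +0.031  +0.050  +0.197  -0.109
    154  0.3919   +0.089  +0.018  +0.393  -0.217
    231  0.5878   +0.185  -0.035  +0.590  -0.326


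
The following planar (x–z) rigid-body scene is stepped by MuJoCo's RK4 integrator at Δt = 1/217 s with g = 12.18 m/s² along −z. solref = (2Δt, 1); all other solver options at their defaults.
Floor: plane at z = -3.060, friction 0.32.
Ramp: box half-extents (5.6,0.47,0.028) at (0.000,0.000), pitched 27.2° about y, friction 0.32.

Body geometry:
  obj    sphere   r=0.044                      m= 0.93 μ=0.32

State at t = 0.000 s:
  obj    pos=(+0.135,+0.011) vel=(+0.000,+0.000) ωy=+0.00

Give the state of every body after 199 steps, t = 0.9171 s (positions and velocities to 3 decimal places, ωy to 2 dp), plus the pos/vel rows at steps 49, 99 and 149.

State at t = 0.9171 s:
  obj    pos=(+1.623,-0.753) vel=(+3.244,-1.667) ωy=+82.87

Key-timestep trajectory:
   step    t(s)  obj.x    obj.z    obj.vx   obj.vz 
     49  0.2258   +0.225  -0.035  +0.799  -0.411
     99  0.4562   +0.503  -0.178  +1.614  -0.829
    149  0.6866   +0.969  -0.417  +2.429  -1.248


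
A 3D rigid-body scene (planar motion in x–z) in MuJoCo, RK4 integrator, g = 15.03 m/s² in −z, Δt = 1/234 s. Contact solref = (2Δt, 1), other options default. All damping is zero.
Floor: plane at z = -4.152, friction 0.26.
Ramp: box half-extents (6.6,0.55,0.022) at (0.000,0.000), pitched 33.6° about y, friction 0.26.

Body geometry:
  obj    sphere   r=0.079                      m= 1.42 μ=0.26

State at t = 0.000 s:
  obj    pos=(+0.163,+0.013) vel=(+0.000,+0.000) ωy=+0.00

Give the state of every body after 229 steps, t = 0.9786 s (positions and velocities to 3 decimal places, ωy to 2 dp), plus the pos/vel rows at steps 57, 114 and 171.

State at t = 0.9786 s:
  obj    pos=(+2.533,-1.562) vel=(+4.843,-3.218) ωy=+73.58

Key-timestep trajectory:
   step    t(s)  obj.x    obj.z    obj.vx   obj.vz 
     57  0.2436   +0.310  -0.085  +1.206  -0.801
    114  0.4872   +0.750  -0.377  +2.411  -1.602
    171  0.7308   +1.485  -0.865  +3.617  -2.403


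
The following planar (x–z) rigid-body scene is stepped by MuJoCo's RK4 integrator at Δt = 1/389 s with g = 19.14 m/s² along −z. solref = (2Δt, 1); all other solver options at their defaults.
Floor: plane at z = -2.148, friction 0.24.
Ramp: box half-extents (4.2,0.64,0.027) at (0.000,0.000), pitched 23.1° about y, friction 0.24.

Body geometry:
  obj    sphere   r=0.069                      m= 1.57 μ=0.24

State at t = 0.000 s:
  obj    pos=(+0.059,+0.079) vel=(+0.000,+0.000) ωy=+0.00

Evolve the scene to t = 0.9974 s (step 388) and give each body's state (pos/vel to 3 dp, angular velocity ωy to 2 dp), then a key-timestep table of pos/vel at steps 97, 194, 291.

State at t = 0.9974 s:
  obj    pos=(+2.513,-0.968) vel=(+4.921,-2.099) ωy=+77.53

Key-timestep trajectory:
   step    t(s)  obj.x    obj.z    obj.vx   obj.vz 
     97  0.2494   +0.212  +0.014  +1.230  -0.525
    194  0.4987   +0.673  -0.183  +2.461  -1.050
    291  0.7481   +1.440  -0.510  +3.691  -1.574


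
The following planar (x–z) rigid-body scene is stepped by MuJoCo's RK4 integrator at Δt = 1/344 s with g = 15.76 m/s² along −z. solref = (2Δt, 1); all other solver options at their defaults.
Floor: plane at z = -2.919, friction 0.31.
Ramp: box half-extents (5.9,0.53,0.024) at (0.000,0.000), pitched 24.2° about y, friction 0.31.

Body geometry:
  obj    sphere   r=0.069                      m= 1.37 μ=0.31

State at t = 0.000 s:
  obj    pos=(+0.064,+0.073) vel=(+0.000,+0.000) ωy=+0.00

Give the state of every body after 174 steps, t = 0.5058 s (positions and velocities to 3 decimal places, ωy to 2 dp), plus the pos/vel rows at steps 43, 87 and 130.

State at t = 0.5058 s:
  obj    pos=(+0.603,-0.169) vel=(+2.129,-0.957) ωy=+33.82

Key-timestep trajectory:
   step    t(s)  obj.x    obj.z    obj.vx   obj.vz 
     43  0.1250   +0.097  +0.058  +0.526  -0.237
     87  0.2529   +0.199  +0.013  +1.065  -0.478
    130  0.3779   +0.365  -0.062  +1.591  -0.715


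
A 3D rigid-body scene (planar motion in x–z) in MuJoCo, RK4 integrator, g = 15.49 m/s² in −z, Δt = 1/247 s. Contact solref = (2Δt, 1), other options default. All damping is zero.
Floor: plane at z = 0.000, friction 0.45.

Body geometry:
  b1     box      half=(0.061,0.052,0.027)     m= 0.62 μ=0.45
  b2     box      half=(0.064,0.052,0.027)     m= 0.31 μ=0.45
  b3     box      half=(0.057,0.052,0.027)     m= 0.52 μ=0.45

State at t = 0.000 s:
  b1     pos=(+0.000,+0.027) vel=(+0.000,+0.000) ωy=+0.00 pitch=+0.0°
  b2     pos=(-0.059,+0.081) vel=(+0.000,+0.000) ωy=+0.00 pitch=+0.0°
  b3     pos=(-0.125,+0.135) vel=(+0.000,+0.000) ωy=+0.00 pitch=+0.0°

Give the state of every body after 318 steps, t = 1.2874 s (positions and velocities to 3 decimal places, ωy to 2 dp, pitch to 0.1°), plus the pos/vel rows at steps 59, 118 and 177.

State at t = 1.2874 s:
  b1     pos=(+0.000,+0.027) vel=(+0.000,+0.000) ωy=+0.00 pitch=+0.0°
  b2     pos=(-0.123,+0.064) vel=(+0.000,+0.000) ωy=+0.00 pitch=-90.0°
  b3     pos=(-0.212,+0.057) vel=(+0.000,+0.000) ωy=+0.00 pitch=-90.0°

Key-timestep trajectory:
   step    t(s)  b1.x    b1.z    b1.vx   b1.vz   b2.x    b2.z    b2.vx   b2.vz   b3.x    b3.z    b3.vx   b3.vz 
     59  0.2389   +0.000  +0.027  +0.000  +0.000   -0.102  +0.069  -0.094  -0.007   -0.176  +0.062  -0.086  +0.012
    118  0.4777   +0.000  +0.027  +0.000  +0.000   -0.127  +0.065  +0.064  -0.023   -0.209  +0.058  -0.338  -0.162
    177  0.7166   +0.000  +0.027  +0.000  +0.000   -0.123  +0.064  +0.000  +0.001   -0.207  +0.059  -0.048  -0.018


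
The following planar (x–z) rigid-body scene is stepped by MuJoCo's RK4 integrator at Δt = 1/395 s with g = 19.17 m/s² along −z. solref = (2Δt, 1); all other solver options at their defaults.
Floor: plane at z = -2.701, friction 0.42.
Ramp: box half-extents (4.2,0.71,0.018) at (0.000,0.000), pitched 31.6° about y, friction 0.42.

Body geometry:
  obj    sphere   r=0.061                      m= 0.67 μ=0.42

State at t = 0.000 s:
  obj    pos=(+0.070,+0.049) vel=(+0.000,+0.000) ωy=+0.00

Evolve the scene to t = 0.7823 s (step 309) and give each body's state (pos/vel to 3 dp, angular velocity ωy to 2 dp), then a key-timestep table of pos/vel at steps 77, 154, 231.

State at t = 0.7823 s:
  obj    pos=(+1.940,-1.101) vel=(+4.781,-2.941) ωy=+92.00

Key-timestep trajectory:
   step    t(s)  obj.x    obj.z    obj.vx   obj.vz 
     77  0.1949   +0.186  -0.022  +1.191  -0.733
    154  0.3899   +0.535  -0.236  +2.383  -1.466
    231  0.5848   +1.115  -0.593  +3.574  -2.199


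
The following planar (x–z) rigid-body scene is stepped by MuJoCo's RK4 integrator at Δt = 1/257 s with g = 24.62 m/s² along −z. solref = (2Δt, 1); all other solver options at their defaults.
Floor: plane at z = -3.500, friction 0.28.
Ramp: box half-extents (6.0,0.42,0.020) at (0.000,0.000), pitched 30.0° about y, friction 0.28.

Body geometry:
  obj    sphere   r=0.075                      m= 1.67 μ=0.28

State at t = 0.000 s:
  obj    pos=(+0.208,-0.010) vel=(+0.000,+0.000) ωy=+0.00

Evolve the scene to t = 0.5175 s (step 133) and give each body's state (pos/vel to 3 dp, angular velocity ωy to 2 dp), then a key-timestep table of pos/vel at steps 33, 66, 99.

State at t = 0.5175 s:
  obj    pos=(+1.228,-0.599) vel=(+3.941,-2.275) ωy=+60.65

Key-timestep trajectory:
   step    t(s)  obj.x    obj.z    obj.vx   obj.vz 
     33  0.1284   +0.271  -0.047  +0.978  -0.565
     66  0.2568   +0.459  -0.155  +1.956  -1.129
     99  0.3852   +0.773  -0.337  +2.934  -1.694


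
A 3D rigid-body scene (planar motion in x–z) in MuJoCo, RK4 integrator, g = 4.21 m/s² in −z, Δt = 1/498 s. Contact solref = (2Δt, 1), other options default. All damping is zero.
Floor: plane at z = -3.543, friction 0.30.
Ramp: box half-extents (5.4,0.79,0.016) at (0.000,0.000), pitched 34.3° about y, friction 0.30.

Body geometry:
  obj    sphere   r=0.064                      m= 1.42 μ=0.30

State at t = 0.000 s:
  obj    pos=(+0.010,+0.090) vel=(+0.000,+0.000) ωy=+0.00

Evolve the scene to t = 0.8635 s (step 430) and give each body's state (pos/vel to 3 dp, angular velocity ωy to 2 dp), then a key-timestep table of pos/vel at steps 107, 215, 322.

State at t = 0.8635 s:
  obj    pos=(+0.532,-0.266) vel=(+1.209,-0.825) ωy=+22.86

Key-timestep trajectory:
   step    t(s)  obj.x    obj.z    obj.vx   obj.vz 
    107  0.2149   +0.042  +0.068  +0.301  -0.205
    215  0.4317   +0.140  +0.001  +0.604  -0.412
    322  0.6466   +0.303  -0.110  +0.905  -0.617


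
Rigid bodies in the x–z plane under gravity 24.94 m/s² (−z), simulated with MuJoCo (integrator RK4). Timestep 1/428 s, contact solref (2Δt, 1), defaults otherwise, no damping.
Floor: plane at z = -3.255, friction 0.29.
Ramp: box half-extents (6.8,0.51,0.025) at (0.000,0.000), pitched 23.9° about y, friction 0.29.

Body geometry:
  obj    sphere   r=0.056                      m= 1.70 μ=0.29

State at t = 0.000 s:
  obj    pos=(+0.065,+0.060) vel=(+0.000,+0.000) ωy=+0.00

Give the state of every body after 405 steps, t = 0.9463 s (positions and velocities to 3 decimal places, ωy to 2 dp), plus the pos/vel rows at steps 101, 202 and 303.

State at t = 0.9463 s:
  obj    pos=(+3.019,-1.249) vel=(+6.244,-2.767) ωy=+121.95

Key-timestep trajectory:
   step    t(s)  obj.x    obj.z    obj.vx   obj.vz 
    101  0.2360   +0.249  -0.022  +1.557  -0.690
    202  0.4720   +0.800  -0.266  +3.114  -1.380
    303  0.7079   +1.719  -0.673  +4.671  -2.070


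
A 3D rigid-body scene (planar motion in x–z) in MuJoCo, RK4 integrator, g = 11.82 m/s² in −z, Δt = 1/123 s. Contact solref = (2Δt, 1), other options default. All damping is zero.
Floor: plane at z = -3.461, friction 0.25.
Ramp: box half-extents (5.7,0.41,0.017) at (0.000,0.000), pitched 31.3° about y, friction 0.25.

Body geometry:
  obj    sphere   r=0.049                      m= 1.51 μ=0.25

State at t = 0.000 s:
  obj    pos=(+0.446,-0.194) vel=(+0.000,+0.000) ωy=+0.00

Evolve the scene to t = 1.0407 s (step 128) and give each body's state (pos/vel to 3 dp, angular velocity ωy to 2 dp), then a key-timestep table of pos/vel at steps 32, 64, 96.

State at t = 1.0407 s:
  obj    pos=(+2.476,-1.428) vel=(+3.901,-2.372) ωy=+93.12

Key-timestep trajectory:
   step    t(s)  obj.x    obj.z    obj.vx   obj.vz 
     32  0.2602   +0.573  -0.271  +0.976  -0.593
     64  0.5203   +0.954  -0.503  +1.951  -1.186
     96  0.7805   +1.588  -0.888  +2.926  -1.779


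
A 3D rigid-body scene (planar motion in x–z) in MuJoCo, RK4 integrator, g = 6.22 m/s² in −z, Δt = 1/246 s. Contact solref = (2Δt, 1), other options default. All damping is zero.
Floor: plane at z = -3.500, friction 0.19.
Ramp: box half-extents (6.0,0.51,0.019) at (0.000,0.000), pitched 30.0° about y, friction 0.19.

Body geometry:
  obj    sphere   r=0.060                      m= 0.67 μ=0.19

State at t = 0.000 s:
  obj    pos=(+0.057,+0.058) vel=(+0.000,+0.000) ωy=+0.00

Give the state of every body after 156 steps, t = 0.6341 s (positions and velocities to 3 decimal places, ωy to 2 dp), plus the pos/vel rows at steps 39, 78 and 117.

State at t = 0.6341 s:
  obj    pos=(+0.444,-0.165) vel=(+1.220,-0.704) ωy=+23.47

Key-timestep trajectory:
   step    t(s)  obj.x    obj.z    obj.vx   obj.vz 
     39  0.1585   +0.081  +0.044  +0.305  -0.176
     78  0.3171   +0.154  +0.002  +0.610  -0.352
    117  0.4756   +0.275  -0.067  +0.915  -0.528


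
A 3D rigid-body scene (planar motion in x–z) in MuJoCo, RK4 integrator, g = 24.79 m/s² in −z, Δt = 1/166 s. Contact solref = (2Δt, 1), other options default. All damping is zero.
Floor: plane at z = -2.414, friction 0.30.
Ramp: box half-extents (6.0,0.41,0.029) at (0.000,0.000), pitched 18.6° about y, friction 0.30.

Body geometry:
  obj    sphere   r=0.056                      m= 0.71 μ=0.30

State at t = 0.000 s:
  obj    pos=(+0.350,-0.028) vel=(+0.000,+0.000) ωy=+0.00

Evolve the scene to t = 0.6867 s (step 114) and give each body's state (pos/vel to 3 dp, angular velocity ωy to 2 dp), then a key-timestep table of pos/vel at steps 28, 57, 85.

State at t = 0.6867 s:
  obj    pos=(+1.612,-0.453) vel=(+3.676,-1.237) ωy=+69.24

Key-timestep trajectory:
   step    t(s)  obj.x    obj.z    obj.vx   obj.vz 
     28  0.1687   +0.426  -0.054  +0.903  -0.304
     57  0.3434   +0.666  -0.134  +1.838  -0.619
     85  0.5120   +1.052  -0.264  +2.741  -0.922


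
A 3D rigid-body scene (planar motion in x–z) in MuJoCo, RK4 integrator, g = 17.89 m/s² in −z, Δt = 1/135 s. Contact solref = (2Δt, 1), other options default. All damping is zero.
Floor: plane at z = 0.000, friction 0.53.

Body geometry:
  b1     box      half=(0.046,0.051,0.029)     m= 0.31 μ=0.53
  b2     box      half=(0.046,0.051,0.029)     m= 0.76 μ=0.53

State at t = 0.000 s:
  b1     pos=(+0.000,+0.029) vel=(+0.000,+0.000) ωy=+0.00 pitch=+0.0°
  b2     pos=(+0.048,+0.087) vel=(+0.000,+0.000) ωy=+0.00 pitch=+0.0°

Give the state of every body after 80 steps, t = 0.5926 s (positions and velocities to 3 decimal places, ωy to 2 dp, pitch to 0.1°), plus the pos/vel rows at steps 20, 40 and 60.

State at t = 0.5926 s:
  b1     pos=(+0.000,+0.029) vel=(+0.000,+0.000) ωy=+0.00 pitch=+0.0°
  b2     pos=(+0.090,+0.046) vel=(+0.001,+0.005) ωy=+0.02 pitch=+90.0°

Key-timestep trajectory:
   step    t(s)  b1.x    b1.z    b1.vx   b1.vz   b2.x    b2.z    b2.vx   b2.vz 
     20  0.1481   +0.000  +0.029  -0.001  +0.000   +0.058  +0.084  +0.184  -0.098
     40  0.2963   +0.000  +0.029  +0.000  +0.000   +0.102  +0.051  +0.148  +0.094
     60  0.4444   +0.000  +0.029  +0.000  +0.000   +0.089  +0.045  -0.315  -0.204


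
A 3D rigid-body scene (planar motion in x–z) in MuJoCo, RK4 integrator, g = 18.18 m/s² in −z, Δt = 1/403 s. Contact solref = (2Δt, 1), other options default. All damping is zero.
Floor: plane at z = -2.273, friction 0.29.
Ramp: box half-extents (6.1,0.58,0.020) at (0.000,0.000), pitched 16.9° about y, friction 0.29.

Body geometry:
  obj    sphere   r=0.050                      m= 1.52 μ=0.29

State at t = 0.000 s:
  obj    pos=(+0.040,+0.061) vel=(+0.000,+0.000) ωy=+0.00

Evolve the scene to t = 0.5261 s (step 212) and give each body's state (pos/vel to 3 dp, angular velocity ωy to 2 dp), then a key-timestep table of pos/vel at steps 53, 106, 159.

State at t = 0.5261 s:
  obj    pos=(+0.540,-0.091) vel=(+1.900,-0.577) ωy=+39.71

Key-timestep trajectory:
   step    t(s)  obj.x    obj.z    obj.vx   obj.vz 
     53  0.1315   +0.071  +0.052  +0.475  -0.144
    106  0.2630   +0.165  +0.023  +0.950  -0.289
    159  0.3945   +0.321  -0.024  +1.425  -0.433


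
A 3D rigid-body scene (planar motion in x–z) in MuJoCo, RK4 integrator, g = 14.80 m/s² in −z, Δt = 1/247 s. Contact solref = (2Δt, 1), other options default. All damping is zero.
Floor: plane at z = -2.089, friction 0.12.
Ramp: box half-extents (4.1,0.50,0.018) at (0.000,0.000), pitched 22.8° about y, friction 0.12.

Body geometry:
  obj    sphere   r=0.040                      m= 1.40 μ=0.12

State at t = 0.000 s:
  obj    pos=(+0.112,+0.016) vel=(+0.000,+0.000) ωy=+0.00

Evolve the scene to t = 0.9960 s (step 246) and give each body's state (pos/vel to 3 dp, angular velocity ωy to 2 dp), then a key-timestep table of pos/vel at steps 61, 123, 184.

State at t = 0.9960 s:
  obj    pos=(+1.987,-0.772) vel=(+3.764,-1.584) ωy=+101.72

Key-timestep trajectory:
   step    t(s)  obj.x    obj.z    obj.vx   obj.vz 
     61  0.2470   +0.228  -0.033  +0.936  -0.387
    123  0.4980   +0.581  -0.181  +1.876  -0.815
    184  0.7449   +1.161  -0.425  +2.816  -1.182


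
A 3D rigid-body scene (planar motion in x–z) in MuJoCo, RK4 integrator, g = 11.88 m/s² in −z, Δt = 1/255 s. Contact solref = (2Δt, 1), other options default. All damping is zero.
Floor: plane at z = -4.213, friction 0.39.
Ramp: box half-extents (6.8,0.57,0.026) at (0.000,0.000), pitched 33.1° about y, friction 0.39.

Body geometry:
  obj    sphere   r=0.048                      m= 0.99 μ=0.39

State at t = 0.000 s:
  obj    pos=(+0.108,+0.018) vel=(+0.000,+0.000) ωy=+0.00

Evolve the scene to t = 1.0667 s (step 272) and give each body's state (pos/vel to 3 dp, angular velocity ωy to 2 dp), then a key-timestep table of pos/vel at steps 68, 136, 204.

State at t = 1.0667 s:
  obj    pos=(+2.317,-1.422) vel=(+4.141,-2.699) ωy=+102.97

Key-timestep trajectory:
   step    t(s)  obj.x    obj.z    obj.vx   obj.vz 
     68  0.2667   +0.246  -0.072  +1.035  -0.675
    136  0.5333   +0.660  -0.342  +2.071  -1.350
    204  0.8000   +1.350  -0.792  +3.106  -2.025


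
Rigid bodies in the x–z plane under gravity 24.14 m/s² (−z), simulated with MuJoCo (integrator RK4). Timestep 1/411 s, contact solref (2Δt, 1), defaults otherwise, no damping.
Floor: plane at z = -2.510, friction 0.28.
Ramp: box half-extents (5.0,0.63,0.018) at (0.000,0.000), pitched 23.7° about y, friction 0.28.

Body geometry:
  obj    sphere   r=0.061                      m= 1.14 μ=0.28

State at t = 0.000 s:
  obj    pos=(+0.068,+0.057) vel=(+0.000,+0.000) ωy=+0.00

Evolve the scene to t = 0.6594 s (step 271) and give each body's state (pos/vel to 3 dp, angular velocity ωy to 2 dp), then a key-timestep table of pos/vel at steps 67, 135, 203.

State at t = 0.6594 s:
  obj    pos=(+1.448,-0.549) vel=(+4.185,-1.837) ωy=+74.91

Key-timestep trajectory:
   step    t(s)  obj.x    obj.z    obj.vx   obj.vz 
     67  0.1630   +0.152  +0.019  +1.035  -0.454
    135  0.3285   +0.410  -0.094  +2.085  -0.915
    203  0.4939   +0.842  -0.283  +3.135  -1.376


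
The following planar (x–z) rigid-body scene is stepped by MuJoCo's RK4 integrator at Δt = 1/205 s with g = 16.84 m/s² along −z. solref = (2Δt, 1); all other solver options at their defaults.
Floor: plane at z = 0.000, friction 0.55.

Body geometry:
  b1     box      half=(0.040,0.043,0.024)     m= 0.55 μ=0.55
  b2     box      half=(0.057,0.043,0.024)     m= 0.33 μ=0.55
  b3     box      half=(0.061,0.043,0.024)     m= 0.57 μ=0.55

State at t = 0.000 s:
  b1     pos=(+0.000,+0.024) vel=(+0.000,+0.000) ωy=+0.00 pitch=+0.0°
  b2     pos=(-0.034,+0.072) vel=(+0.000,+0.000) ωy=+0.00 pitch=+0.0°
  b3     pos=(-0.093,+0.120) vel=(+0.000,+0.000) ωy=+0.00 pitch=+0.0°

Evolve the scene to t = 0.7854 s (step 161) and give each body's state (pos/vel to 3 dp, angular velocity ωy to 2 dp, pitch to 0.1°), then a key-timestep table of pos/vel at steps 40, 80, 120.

State at t = 0.7854 s:
  b1     pos=(+0.001,+0.024) vel=(+0.001,+0.000) ωy=+0.00 pitch=+0.0°
  b2     pos=(-0.060,+0.061) vel=(+0.001,+0.000) ωy=+0.02 pitch=-59.3°
  b3     pos=(-0.132,+0.060) vel=(+0.000,+0.000) ωy=+0.01 pitch=-45.2°

Key-timestep trajectory:
   step    t(s)  b1.x    b1.z    b1.vx   b1.vz   b2.x    b2.z    b2.vx   b2.vz   b3.x    b3.z    b3.vx   b3.vz 
     40  0.1951   +0.000  +0.024  +0.000  +0.000   -0.064  +0.062  -0.033  +0.024   -0.136  +0.062  -0.015  +0.015
     80  0.3902   +0.000  +0.024  +0.001  +0.000   -0.060  +0.061  +0.001  +0.000   -0.132  +0.060  +0.000  +0.000
    120  0.5854   +0.000  +0.024  +0.001  +0.000   -0.060  +0.061  +0.001  +0.000   -0.132  +0.060  +0.000  +0.000


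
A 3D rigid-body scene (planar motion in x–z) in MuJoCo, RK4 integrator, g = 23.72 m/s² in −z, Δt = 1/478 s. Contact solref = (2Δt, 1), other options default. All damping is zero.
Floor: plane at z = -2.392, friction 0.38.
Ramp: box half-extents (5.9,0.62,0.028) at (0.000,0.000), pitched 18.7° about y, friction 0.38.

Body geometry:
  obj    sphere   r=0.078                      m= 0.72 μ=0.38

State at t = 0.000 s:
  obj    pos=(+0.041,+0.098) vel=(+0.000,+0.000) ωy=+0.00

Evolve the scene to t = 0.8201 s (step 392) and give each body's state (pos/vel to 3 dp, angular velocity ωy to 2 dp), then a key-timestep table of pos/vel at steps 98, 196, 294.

State at t = 0.8201 s:
  obj    pos=(+1.771,-0.488) vel=(+4.220,-1.428) ωy=+57.11

Key-timestep trajectory:
   step    t(s)  obj.x    obj.z    obj.vx   obj.vz 
     98  0.2050   +0.149  +0.061  +1.055  -0.357
    196  0.4100   +0.474  -0.048  +2.110  -0.714
    294  0.6151   +1.014  -0.231  +3.165  -1.071


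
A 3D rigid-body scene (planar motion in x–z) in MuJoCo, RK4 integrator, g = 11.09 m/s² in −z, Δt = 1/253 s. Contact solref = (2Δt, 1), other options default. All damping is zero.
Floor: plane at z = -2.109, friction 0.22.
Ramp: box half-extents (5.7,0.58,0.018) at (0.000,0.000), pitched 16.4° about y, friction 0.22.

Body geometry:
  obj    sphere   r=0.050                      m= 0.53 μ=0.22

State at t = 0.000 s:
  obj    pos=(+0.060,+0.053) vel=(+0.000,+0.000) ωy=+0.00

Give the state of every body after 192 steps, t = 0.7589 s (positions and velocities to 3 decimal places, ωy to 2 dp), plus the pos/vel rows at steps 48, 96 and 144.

State at t = 0.7589 s:
  obj    pos=(+0.678,-0.129) vel=(+1.628,-0.479) ωy=+33.94

Key-timestep trajectory:
   step    t(s)  obj.x    obj.z    obj.vx   obj.vz 
     48  0.1897   +0.099  +0.042  +0.407  -0.120
     96  0.3794   +0.215  +0.008  +0.814  -0.240
    144  0.5692   +0.408  -0.049  +1.221  -0.359


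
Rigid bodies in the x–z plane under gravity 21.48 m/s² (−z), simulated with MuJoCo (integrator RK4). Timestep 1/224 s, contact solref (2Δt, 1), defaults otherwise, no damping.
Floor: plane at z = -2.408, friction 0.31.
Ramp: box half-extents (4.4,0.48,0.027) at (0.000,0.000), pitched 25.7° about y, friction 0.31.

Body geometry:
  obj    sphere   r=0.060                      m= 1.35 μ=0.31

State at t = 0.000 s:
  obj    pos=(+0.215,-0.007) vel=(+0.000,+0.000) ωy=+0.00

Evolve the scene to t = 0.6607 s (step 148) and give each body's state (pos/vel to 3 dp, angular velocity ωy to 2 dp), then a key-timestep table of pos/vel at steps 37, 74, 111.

State at t = 0.6607 s:
  obj    pos=(+1.524,-0.637) vel=(+3.961,-1.906) ωy=+73.25

Key-timestep trajectory:
   step    t(s)  obj.x    obj.z    obj.vx   obj.vz 
     37  0.1652   +0.297  -0.046  +0.991  -0.477
     74  0.3304   +0.542  -0.164  +1.981  -0.953
    111  0.4955   +0.951  -0.361  +2.971  -1.430


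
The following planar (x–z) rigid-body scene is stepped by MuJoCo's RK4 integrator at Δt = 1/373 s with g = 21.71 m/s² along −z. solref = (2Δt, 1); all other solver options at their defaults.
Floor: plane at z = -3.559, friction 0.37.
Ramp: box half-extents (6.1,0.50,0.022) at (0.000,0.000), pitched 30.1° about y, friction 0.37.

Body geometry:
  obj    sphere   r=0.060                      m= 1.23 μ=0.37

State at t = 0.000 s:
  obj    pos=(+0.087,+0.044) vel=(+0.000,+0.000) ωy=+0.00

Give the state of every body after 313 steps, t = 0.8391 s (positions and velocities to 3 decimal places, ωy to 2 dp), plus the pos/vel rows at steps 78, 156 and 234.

State at t = 0.8391 s:
  obj    pos=(+2.456,-1.329) vel=(+5.646,-3.273) ωy=+108.76

Key-timestep trajectory:
   step    t(s)  obj.x    obj.z    obj.vx   obj.vz 
     78  0.2091   +0.234  -0.041  +1.407  -0.816
    156  0.4182   +0.676  -0.297  +2.814  -1.631
    234  0.6273   +1.411  -0.723  +4.221  -2.447


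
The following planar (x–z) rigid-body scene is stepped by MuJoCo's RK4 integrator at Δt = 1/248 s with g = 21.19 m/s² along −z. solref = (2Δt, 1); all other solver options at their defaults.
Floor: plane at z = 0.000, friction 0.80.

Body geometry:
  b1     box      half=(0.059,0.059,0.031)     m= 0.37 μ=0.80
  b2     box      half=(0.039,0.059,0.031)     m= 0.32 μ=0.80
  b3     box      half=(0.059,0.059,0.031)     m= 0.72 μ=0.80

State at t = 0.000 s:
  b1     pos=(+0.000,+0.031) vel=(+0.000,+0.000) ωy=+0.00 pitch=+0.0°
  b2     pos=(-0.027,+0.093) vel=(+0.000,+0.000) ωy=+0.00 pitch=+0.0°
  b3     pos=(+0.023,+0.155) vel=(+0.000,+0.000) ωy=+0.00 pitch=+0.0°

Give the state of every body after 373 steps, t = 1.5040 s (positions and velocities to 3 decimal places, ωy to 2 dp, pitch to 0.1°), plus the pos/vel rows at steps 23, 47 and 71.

State at t = 1.5040 s:
  b1     pos=(+0.000,+0.031) vel=(+0.000,+0.000) ωy=+0.00 pitch=+0.0°
  b2     pos=(-0.027,+0.093) vel=(+0.000,+0.000) ωy=+0.00 pitch=+0.0°
  b3     pos=(+0.157,+0.031) vel=(+0.000,+0.000) ωy=+0.00 pitch=+180.0°

Key-timestep trajectory:
   step    t(s)  b1.x    b1.z    b1.vx   b1.vz   b2.x    b2.z    b2.vx   b2.vz   b3.x    b3.z    b3.vx   b3.vz 
     23  0.0927   +0.000  +0.031  -0.001  +0.000   -0.027  +0.093  -0.002  +0.000   +0.036  +0.147  +0.275  -0.270
     47  0.1895   +0.000  +0.031  -0.001  +0.000   -0.027  +0.093  -0.001  +0.000   +0.074  +0.124  +0.545  -0.205
     71  0.2863   +0.000  +0.031  +0.000  +0.000   -0.027  +0.093  +0.000  +0.000   +0.138  +0.050  +0.906  -1.255


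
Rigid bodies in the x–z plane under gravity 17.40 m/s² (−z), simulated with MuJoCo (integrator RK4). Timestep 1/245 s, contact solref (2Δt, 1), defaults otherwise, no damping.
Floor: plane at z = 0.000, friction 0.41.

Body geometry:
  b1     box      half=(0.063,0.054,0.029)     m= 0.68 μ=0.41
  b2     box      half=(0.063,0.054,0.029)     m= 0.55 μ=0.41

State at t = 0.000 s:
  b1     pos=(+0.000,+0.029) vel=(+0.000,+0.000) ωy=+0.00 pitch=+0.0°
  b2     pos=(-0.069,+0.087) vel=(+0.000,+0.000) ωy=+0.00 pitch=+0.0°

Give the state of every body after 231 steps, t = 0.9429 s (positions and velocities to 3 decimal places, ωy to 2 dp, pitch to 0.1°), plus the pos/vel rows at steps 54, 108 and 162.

State at t = 0.9429 s:
  b1     pos=(+0.000,+0.029) vel=(+0.000,+0.000) ωy=+0.00 pitch=+0.0°
  b2     pos=(-0.134,+0.063) vel=(+0.000,+0.000) ωy=+0.00 pitch=-90.0°

Key-timestep trajectory:
   step    t(s)  b1.x    b1.z    b1.vx   b1.vz   b2.x    b2.z    b2.vx   b2.vz 
     54  0.2204   +0.000  +0.029  +0.000  +0.000   -0.107  +0.069  -0.295  -0.001
    108  0.4408   +0.000  +0.029  +0.000  +0.000   -0.150  +0.068  +0.072  -0.014
    162  0.6612   +0.000  +0.029  +0.000  +0.000   -0.137  +0.064  -0.087  +0.059


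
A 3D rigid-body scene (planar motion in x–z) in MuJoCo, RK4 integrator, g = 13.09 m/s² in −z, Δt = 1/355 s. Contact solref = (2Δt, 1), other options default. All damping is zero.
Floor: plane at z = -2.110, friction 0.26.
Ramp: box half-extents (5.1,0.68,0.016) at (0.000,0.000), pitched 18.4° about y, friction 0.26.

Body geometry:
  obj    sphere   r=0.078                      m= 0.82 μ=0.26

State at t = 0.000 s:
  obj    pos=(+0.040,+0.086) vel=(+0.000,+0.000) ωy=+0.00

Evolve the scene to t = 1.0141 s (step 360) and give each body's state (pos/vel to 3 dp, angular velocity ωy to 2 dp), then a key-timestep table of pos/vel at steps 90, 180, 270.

State at t = 1.0141 s:
  obj    pos=(+1.480,-0.393) vel=(+2.840,-0.945) ωy=+38.37

Key-timestep trajectory:
   step    t(s)  obj.x    obj.z    obj.vx   obj.vz 
     90  0.2535   +0.130  +0.056  +0.710  -0.236
    180  0.5070   +0.400  -0.034  +1.420  -0.472
    270  0.7606   +0.850  -0.184  +2.130  -0.709


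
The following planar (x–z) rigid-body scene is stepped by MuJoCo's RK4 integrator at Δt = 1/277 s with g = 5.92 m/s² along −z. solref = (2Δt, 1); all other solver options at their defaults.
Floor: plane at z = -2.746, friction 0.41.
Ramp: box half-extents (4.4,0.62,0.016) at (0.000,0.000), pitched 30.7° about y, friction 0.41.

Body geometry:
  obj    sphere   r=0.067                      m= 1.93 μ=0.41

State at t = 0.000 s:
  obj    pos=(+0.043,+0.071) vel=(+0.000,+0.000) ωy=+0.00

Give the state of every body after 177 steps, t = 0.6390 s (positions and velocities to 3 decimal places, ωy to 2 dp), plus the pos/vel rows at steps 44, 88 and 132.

State at t = 0.6390 s:
  obj    pos=(+0.422,-0.154) vel=(+1.186,-0.704) ωy=+20.59

Key-timestep trajectory:
   step    t(s)  obj.x    obj.z    obj.vx   obj.vz 
     44  0.1588   +0.066  +0.057  +0.295  -0.175
     88  0.3177   +0.137  +0.015  +0.590  -0.350
    132  0.4765   +0.254  -0.054  +0.885  -0.525


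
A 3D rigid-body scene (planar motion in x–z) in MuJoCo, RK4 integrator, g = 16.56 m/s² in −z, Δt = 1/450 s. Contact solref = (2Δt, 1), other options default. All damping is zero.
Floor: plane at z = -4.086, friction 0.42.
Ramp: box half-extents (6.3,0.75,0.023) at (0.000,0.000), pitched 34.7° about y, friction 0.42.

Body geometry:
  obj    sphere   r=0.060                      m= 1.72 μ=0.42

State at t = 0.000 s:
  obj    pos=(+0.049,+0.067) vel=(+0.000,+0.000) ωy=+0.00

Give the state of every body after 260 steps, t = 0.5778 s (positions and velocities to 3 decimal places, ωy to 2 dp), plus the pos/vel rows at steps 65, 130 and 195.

State at t = 0.5778 s:
  obj    pos=(+0.973,-0.573) vel=(+3.199,-2.215) ωy=+64.84

Key-timestep trajectory:
   step    t(s)  obj.x    obj.z    obj.vx   obj.vz 
     65  0.1444   +0.107  +0.027  +0.800  -0.554
    130  0.2889   +0.280  -0.093  +1.599  -1.108
    195  0.4333   +0.569  -0.293  +2.399  -1.661


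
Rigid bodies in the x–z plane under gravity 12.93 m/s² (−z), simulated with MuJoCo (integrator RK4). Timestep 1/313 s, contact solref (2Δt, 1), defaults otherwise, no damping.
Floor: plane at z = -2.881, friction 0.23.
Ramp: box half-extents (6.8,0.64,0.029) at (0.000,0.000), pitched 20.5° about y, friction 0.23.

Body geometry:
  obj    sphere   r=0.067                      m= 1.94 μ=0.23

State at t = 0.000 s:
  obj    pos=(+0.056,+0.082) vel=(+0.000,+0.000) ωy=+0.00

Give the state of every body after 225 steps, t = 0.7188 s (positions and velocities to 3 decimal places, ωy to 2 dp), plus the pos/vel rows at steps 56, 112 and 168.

State at t = 0.7188 s:
  obj    pos=(+0.839,-0.211) vel=(+2.178,-0.814) ωy=+34.70

Key-timestep trajectory:
   step    t(s)  obj.x    obj.z    obj.vx   obj.vz 
     56  0.1789   +0.104  +0.063  +0.542  -0.203
    112  0.3578   +0.250  +0.009  +1.084  -0.405
    168  0.5367   +0.492  -0.082  +1.626  -0.608
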